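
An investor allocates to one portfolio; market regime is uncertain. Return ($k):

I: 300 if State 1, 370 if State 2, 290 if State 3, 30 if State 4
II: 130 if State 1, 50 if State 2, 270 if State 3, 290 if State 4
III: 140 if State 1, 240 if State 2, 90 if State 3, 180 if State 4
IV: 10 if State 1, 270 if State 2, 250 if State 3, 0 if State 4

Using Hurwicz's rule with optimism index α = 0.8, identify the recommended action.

I

I: 0.8·370 + 0.2·30 = 302
II: 0.8·290 + 0.2·50 = 242
III: 0.8·240 + 0.2·90 = 210
IV: 0.8·270 + 0.2·0 = 216
Highest Hurwicz score = 302 → I.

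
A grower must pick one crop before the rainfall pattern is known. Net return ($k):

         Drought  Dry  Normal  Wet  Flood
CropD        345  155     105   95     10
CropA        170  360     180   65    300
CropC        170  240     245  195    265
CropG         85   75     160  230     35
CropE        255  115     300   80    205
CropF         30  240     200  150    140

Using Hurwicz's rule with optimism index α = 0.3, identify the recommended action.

CropC

CropD: 0.3·345 + 0.7·10 = 110.5
CropA: 0.3·360 + 0.7·65 = 153.5
CropC: 0.3·265 + 0.7·170 = 198.5
CropG: 0.3·230 + 0.7·35 = 93.5
CropE: 0.3·300 + 0.7·80 = 146
CropF: 0.3·240 + 0.7·30 = 93
Highest Hurwicz score = 198.5 → CropC.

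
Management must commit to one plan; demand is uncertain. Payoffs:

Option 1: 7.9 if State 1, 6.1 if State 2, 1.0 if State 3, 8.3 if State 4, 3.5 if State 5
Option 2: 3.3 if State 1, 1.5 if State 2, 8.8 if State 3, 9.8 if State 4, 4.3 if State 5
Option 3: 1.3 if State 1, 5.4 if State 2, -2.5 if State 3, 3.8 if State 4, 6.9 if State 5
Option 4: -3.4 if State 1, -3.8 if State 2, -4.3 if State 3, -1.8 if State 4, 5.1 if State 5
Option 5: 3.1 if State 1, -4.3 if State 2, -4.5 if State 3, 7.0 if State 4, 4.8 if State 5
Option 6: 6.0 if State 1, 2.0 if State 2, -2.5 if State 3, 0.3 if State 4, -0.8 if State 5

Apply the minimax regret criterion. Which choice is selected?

Option 2

Column bests: State 1=7.9, State 2=6.1, State 3=8.8, State 4=9.8, State 5=6.9.
Option 1 regrets: 0.0, 0.0, 7.8, 1.5, 3.4 → max 7.8
Option 2 regrets: 4.6, 4.6, 0.0, 0.0, 2.6 → max 4.6
Option 3 regrets: 6.6, 0.7, 11.3, 6.0, 0.0 → max 11.3
Option 4 regrets: 11.3, 9.9, 13.1, 11.6, 1.8 → max 13.1
Option 5 regrets: 4.8, 10.4, 13.3, 2.8, 2.1 → max 13.3
Option 6 regrets: 1.9, 4.1, 11.3, 9.5, 7.7 → max 11.3
Smallest max regret = 4.6 → Option 2.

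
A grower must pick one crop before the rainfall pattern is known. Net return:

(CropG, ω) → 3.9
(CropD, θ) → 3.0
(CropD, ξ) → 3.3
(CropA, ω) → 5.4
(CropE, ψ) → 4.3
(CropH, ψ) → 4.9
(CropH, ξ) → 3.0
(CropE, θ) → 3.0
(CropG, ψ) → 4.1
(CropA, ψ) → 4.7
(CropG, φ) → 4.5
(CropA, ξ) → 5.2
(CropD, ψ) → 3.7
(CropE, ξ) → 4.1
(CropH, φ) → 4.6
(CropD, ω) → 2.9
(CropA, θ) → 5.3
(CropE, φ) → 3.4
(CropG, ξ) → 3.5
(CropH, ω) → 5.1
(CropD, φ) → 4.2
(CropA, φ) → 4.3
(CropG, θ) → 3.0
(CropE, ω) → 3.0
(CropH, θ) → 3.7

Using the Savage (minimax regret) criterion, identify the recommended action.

Column bests: θ=5.3, φ=4.6, ψ=4.9, ω=5.4, ξ=5.2.
CropD regrets: 2.3, 0.4, 1.2, 2.5, 1.9 → max 2.5
CropA regrets: 0.0, 0.3, 0.2, 0.0, 0.0 → max 0.3
CropG regrets: 2.3, 0.1, 0.8, 1.5, 1.7 → max 2.3
CropE regrets: 2.3, 1.2, 0.6, 2.4, 1.1 → max 2.4
CropH regrets: 1.6, 0.0, 0.0, 0.3, 2.2 → max 2.2
Smallest max regret = 0.3 → CropA.

CropA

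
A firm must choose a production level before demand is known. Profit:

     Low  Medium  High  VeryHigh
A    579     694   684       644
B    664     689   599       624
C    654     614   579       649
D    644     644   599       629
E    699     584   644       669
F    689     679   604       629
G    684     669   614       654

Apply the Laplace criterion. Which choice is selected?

G

Row averages: A=650.25, B=644, C=624, D=629, E=649, F=650.25, G=655.25
Highest average = 655.25 → G.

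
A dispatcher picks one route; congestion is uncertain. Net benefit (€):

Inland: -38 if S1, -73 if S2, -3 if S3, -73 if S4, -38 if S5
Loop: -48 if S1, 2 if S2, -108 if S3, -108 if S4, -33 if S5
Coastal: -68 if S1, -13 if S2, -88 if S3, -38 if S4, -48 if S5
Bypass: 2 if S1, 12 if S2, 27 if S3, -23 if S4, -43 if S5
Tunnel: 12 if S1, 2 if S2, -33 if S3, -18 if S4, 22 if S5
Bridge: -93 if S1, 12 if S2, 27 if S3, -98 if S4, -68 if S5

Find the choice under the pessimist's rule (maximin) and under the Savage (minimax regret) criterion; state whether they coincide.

Row minima: Inland=-73, Loop=-108, Coastal=-88, Bypass=-43, Tunnel=-33, Bridge=-98
Best worst-case = -33 → Tunnel.
Column bests: S1=12, S2=12, S3=27, S4=-18, S5=22.
Inland regrets: 50, 85, 30, 55, 60 → max 85
Loop regrets: 60, 10, 135, 90, 55 → max 135
Coastal regrets: 80, 25, 115, 20, 70 → max 115
Bypass regrets: 10, 0, 0, 5, 65 → max 65
Tunnel regrets: 0, 10, 60, 0, 0 → max 60
Bridge regrets: 105, 0, 0, 80, 90 → max 105
Smallest max regret = 60 → Tunnel.

maximin → Tunnel; minimax regret → Tunnel (agree)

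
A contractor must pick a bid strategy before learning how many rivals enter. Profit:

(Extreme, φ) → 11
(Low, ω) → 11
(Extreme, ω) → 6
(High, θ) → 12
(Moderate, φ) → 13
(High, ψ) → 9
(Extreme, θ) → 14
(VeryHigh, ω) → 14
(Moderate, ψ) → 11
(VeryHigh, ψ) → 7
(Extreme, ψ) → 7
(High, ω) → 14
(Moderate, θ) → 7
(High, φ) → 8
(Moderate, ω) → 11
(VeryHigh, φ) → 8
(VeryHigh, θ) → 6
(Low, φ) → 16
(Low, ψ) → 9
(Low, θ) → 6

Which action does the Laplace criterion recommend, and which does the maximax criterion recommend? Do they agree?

laplace → High; maximax → Low (disagree)

Row averages: Low=10.5, Moderate=10.5, High=10.75, VeryHigh=8.75, Extreme=9.5
Highest average = 10.75 → High.
Row maxima: Low=16, Moderate=13, High=14, VeryHigh=14, Extreme=14
Best best-case = 16 → Low.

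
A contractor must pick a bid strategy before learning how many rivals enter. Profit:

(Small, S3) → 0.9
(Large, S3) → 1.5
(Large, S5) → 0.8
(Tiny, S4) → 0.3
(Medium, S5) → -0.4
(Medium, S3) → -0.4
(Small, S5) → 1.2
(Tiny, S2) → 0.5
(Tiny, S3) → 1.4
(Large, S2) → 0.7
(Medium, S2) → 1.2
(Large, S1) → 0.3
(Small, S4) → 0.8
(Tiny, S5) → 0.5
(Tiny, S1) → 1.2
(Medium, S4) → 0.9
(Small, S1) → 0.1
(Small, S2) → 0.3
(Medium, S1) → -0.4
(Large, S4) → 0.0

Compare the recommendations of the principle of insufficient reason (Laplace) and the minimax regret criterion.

laplace → Tiny; minimax regret → Tiny (agree)

Row averages: Tiny=0.78, Small=0.66, Medium=0.18, Large=0.66
Highest average = 0.78 → Tiny.
Column bests: S1=1.2, S2=1.2, S3=1.5, S4=0.9, S5=1.2.
Tiny regrets: 0.0, 0.7, 0.1, 0.6, 0.7 → max 0.7
Small regrets: 1.1, 0.9, 0.6, 0.1, 0.0 → max 1.1
Medium regrets: 1.6, 0.0, 1.9, 0.0, 1.6 → max 1.9
Large regrets: 0.9, 0.5, 0.0, 0.9, 0.4 → max 0.9
Smallest max regret = 0.7 → Tiny.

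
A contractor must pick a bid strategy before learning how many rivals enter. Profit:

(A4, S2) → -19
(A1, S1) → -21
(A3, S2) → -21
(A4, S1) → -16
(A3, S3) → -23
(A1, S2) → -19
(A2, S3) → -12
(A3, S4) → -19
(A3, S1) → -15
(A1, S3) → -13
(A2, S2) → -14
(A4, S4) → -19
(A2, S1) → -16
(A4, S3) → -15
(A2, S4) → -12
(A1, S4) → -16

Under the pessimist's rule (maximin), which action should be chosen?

Row minima: A1=-21, A2=-16, A3=-23, A4=-19
Best worst-case = -16 → A2.

A2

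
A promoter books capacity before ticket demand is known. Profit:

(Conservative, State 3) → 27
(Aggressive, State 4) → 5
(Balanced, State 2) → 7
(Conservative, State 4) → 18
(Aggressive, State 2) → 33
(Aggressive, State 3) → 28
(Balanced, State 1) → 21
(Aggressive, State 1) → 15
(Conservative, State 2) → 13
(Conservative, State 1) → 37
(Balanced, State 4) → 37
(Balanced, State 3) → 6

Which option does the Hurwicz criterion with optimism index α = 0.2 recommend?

Conservative: 0.2·37 + 0.8·13 = 17.8
Balanced: 0.2·37 + 0.8·6 = 12.2
Aggressive: 0.2·33 + 0.8·5 = 10.6
Highest Hurwicz score = 17.8 → Conservative.

Conservative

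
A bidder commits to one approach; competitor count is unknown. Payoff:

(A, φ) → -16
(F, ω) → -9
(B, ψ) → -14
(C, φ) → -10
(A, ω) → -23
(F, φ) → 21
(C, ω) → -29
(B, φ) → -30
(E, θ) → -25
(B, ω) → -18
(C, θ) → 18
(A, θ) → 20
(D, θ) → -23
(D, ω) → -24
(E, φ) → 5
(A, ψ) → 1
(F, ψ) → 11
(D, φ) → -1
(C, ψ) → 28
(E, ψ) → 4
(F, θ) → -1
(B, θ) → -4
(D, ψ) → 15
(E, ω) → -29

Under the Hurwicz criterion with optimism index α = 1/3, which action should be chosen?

A: 1/3·20 + 2/3·(-23) = -26/3
B: 1/3·(-4) + 2/3·(-30) = -64/3
C: 1/3·28 + 2/3·(-29) = -10
D: 1/3·15 + 2/3·(-24) = -11
E: 1/3·5 + 2/3·(-29) = -53/3
F: 1/3·21 + 2/3·(-9) = 1
Highest Hurwicz score = 1 → F.

F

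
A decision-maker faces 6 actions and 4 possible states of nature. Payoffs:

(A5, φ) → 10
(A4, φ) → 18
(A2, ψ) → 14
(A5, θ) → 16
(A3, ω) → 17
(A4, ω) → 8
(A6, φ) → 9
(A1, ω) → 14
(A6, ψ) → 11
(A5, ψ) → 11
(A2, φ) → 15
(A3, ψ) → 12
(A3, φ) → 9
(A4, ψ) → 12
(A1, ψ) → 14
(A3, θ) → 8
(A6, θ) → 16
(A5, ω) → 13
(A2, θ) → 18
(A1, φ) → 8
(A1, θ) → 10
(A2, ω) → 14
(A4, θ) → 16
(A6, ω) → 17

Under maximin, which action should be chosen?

Row minima: A1=8, A2=14, A3=8, A4=8, A5=10, A6=9
Best worst-case = 14 → A2.

A2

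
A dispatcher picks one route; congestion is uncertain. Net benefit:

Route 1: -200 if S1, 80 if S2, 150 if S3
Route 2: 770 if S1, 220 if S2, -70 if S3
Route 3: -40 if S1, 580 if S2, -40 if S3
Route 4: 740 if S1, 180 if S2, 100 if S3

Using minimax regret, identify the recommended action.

Route 2

Column bests: S1=770, S2=580, S3=150.
Route 1 regrets: 970, 500, 0 → max 970
Route 2 regrets: 0, 360, 220 → max 360
Route 3 regrets: 810, 0, 190 → max 810
Route 4 regrets: 30, 400, 50 → max 400
Smallest max regret = 360 → Route 2.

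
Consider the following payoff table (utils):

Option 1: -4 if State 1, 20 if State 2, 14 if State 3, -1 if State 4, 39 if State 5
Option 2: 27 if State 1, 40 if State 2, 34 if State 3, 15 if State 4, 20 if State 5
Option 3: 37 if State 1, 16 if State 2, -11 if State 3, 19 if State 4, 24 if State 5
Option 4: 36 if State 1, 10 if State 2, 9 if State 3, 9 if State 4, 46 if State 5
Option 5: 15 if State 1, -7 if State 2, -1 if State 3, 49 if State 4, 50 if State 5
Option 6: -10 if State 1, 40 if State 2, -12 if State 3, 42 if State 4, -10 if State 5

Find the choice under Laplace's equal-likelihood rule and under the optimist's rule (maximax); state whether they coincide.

Row averages: Option 1=13.6, Option 2=27.2, Option 3=17, Option 4=22, Option 5=21.2, Option 6=10
Highest average = 27.2 → Option 2.
Row maxima: Option 1=39, Option 2=40, Option 3=37, Option 4=46, Option 5=50, Option 6=42
Best best-case = 50 → Option 5.

laplace → Option 2; maximax → Option 5 (disagree)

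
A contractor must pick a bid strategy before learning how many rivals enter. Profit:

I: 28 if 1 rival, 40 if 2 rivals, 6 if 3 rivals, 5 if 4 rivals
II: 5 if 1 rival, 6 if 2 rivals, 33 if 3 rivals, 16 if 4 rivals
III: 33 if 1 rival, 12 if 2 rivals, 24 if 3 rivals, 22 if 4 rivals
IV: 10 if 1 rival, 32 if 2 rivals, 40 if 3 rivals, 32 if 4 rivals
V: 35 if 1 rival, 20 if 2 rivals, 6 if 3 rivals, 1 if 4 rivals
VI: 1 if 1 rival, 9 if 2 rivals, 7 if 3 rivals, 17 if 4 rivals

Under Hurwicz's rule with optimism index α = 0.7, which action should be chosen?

I: 0.7·40 + 0.3·5 = 29.5
II: 0.7·33 + 0.3·5 = 24.6
III: 0.7·33 + 0.3·12 = 26.7
IV: 0.7·40 + 0.3·10 = 31
V: 0.7·35 + 0.3·1 = 24.8
VI: 0.7·17 + 0.3·1 = 12.2
Highest Hurwicz score = 31 → IV.

IV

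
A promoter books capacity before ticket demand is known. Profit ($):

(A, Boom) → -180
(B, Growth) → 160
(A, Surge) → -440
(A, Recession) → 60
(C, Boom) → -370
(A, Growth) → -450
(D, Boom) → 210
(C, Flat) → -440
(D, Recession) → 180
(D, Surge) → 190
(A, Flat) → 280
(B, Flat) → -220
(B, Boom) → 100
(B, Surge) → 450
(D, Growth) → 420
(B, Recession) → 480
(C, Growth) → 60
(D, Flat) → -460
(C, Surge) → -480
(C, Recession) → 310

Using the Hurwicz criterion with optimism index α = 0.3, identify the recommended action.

A: 0.3·280 + 0.7·(-450) = -231
B: 0.3·480 + 0.7·(-220) = -10
C: 0.3·310 + 0.7·(-480) = -243
D: 0.3·420 + 0.7·(-460) = -196
Highest Hurwicz score = -10 → B.

B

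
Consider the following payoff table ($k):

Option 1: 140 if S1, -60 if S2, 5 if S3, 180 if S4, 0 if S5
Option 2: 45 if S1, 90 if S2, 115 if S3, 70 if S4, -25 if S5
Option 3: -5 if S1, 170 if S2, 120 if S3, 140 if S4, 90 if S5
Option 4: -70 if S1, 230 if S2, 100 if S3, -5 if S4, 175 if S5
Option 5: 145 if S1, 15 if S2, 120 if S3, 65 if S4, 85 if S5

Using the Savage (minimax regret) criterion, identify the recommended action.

Option 3

Column bests: S1=145, S2=230, S3=120, S4=180, S5=175.
Option 1 regrets: 5, 290, 115, 0, 175 → max 290
Option 2 regrets: 100, 140, 5, 110, 200 → max 200
Option 3 regrets: 150, 60, 0, 40, 85 → max 150
Option 4 regrets: 215, 0, 20, 185, 0 → max 215
Option 5 regrets: 0, 215, 0, 115, 90 → max 215
Smallest max regret = 150 → Option 3.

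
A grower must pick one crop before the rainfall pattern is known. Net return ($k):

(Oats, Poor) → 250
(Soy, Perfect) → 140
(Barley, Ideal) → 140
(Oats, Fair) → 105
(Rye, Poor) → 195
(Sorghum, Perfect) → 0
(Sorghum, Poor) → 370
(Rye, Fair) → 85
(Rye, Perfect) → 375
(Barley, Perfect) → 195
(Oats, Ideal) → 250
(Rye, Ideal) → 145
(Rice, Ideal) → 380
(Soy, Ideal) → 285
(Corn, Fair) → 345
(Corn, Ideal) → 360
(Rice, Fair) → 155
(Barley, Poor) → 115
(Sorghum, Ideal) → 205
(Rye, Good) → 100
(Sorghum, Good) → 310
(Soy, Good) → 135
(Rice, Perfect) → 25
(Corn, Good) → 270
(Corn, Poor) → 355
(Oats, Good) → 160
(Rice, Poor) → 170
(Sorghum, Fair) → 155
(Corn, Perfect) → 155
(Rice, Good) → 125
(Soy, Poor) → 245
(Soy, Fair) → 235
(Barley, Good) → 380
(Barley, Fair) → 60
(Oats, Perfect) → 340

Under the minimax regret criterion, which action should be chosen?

Corn

Column bests: Poor=370, Fair=345, Good=380, Ideal=380, Perfect=375.
Oats regrets: 120, 240, 220, 130, 35 → max 240
Barley regrets: 255, 285, 0, 240, 180 → max 285
Soy regrets: 125, 110, 245, 95, 235 → max 245
Rice regrets: 200, 190, 255, 0, 350 → max 350
Rye regrets: 175, 260, 280, 235, 0 → max 280
Sorghum regrets: 0, 190, 70, 175, 375 → max 375
Corn regrets: 15, 0, 110, 20, 220 → max 220
Smallest max regret = 220 → Corn.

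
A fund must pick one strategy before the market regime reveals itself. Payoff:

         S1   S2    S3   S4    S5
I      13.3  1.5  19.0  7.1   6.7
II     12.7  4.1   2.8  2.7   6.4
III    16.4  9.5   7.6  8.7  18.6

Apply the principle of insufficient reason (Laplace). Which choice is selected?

Row averages: I=9.52, II=5.74, III=12.16
Highest average = 12.16 → III.

III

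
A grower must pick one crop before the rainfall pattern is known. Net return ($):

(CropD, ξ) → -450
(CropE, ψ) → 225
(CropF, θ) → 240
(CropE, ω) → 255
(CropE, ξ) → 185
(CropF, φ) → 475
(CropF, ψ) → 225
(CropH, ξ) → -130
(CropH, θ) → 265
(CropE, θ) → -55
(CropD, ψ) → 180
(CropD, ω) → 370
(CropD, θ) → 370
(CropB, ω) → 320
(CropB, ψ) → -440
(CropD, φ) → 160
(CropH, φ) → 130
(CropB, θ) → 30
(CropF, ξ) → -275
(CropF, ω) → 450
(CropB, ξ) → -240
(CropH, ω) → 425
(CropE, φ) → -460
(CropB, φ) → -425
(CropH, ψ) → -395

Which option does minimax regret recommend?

CropF

Column bests: θ=370, φ=475, ψ=225, ω=450, ξ=185.
CropH regrets: 105, 345, 620, 25, 315 → max 620
CropF regrets: 130, 0, 0, 0, 460 → max 460
CropD regrets: 0, 315, 45, 80, 635 → max 635
CropE regrets: 425, 935, 0, 195, 0 → max 935
CropB regrets: 340, 900, 665, 130, 425 → max 900
Smallest max regret = 460 → CropF.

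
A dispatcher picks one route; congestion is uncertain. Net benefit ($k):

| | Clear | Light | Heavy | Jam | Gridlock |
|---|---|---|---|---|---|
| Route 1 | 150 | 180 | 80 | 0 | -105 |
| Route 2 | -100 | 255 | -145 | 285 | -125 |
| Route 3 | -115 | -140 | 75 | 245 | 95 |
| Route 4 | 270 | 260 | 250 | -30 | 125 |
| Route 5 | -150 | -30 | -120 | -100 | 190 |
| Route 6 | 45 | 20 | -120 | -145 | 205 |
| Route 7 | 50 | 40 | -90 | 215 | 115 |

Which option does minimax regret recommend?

Column bests: Clear=270, Light=260, Heavy=250, Jam=285, Gridlock=205.
Route 1 regrets: 120, 80, 170, 285, 310 → max 310
Route 2 regrets: 370, 5, 395, 0, 330 → max 395
Route 3 regrets: 385, 400, 175, 40, 110 → max 400
Route 4 regrets: 0, 0, 0, 315, 80 → max 315
Route 5 regrets: 420, 290, 370, 385, 15 → max 420
Route 6 regrets: 225, 240, 370, 430, 0 → max 430
Route 7 regrets: 220, 220, 340, 70, 90 → max 340
Smallest max regret = 310 → Route 1.

Route 1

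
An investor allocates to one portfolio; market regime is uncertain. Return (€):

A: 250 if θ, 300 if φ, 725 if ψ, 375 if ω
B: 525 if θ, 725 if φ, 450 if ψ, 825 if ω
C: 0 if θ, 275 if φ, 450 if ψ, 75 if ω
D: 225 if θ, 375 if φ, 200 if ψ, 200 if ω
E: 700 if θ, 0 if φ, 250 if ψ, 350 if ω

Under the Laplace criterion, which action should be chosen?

B

Row averages: A=412.5, B=631.25, C=200, D=250, E=325
Highest average = 631.25 → B.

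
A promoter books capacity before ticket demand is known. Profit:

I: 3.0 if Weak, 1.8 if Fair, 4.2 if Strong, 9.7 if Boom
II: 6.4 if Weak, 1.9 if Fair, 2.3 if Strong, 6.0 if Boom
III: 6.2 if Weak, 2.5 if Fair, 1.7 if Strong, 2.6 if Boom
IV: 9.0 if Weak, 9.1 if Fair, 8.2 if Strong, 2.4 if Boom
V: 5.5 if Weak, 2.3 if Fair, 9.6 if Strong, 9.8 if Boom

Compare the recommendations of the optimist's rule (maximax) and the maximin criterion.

maximax → V; maximin → IV (disagree)

Row maxima: I=9.7, II=6.4, III=6.2, IV=9.1, V=9.8
Best best-case = 9.8 → V.
Row minima: I=1.8, II=1.9, III=1.7, IV=2.4, V=2.3
Best worst-case = 2.4 → IV.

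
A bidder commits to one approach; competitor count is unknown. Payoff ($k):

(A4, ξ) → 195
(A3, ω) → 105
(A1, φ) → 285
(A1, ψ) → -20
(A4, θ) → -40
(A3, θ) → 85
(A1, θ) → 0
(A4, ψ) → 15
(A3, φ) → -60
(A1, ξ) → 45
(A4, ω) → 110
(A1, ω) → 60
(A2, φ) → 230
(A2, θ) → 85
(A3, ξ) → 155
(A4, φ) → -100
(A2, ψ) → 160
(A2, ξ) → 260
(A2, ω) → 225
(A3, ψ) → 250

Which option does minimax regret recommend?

Column bests: θ=85, φ=285, ψ=250, ω=225, ξ=260.
A1 regrets: 85, 0, 270, 165, 215 → max 270
A2 regrets: 0, 55, 90, 0, 0 → max 90
A3 regrets: 0, 345, 0, 120, 105 → max 345
A4 regrets: 125, 385, 235, 115, 65 → max 385
Smallest max regret = 90 → A2.

A2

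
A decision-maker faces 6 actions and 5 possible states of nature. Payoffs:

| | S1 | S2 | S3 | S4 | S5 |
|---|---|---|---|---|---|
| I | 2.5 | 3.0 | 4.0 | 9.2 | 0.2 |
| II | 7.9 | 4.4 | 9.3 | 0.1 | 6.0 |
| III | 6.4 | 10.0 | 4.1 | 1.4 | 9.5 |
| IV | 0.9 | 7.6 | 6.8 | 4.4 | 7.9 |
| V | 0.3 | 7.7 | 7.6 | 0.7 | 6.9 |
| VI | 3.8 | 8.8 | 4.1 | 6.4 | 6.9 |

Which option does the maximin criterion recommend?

Row minima: I=0.2, II=0.1, III=1.4, IV=0.9, V=0.3, VI=3.8
Best worst-case = 3.8 → VI.

VI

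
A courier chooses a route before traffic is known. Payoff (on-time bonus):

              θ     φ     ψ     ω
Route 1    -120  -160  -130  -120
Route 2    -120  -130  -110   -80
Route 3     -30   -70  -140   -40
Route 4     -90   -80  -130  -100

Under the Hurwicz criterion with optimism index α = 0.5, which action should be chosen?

Route 3

Route 1: 0.5·(-120) + 0.5·(-160) = -140
Route 2: 0.5·(-80) + 0.5·(-130) = -105
Route 3: 0.5·(-30) + 0.5·(-140) = -85
Route 4: 0.5·(-80) + 0.5·(-130) = -105
Highest Hurwicz score = -85 → Route 3.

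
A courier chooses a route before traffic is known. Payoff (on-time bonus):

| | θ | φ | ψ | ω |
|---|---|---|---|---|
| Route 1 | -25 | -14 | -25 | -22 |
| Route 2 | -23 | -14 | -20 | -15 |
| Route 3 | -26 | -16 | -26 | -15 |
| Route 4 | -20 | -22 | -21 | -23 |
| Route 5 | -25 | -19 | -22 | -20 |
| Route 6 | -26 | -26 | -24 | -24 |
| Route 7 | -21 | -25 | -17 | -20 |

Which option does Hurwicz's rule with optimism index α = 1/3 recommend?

Route 2

Route 1: 1/3·(-14) + 2/3·(-25) = -64/3
Route 2: 1/3·(-14) + 2/3·(-23) = -20
Route 3: 1/3·(-15) + 2/3·(-26) = -67/3
Route 4: 1/3·(-20) + 2/3·(-23) = -22
Route 5: 1/3·(-19) + 2/3·(-25) = -23
Route 6: 1/3·(-24) + 2/3·(-26) = -76/3
Route 7: 1/3·(-17) + 2/3·(-25) = -67/3
Highest Hurwicz score = -20 → Route 2.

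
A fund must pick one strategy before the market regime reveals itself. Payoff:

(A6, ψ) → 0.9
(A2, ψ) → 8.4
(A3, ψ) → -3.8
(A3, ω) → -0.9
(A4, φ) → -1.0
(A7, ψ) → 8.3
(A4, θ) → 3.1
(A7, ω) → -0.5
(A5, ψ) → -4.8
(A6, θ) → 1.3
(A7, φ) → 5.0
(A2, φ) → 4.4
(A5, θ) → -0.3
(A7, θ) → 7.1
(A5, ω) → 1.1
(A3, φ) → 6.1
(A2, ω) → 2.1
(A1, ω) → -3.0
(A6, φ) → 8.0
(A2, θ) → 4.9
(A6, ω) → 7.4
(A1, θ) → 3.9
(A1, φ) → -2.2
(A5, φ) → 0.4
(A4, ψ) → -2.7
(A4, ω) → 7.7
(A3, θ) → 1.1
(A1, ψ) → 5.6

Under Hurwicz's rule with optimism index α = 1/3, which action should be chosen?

A2

A1: 1/3·5.6 + 2/3·(-3.0) = -2/15
A2: 1/3·8.4 + 2/3·2.1 = 4.2
A3: 1/3·6.1 + 2/3·(-3.8) = -0.5
A4: 1/3·7.7 + 2/3·(-2.7) = 23/30
A5: 1/3·1.1 + 2/3·(-4.8) = -17/6
A6: 1/3·8.0 + 2/3·0.9 = 49/15
A7: 1/3·8.3 + 2/3·(-0.5) = 73/30
Highest Hurwicz score = 4.2 → A2.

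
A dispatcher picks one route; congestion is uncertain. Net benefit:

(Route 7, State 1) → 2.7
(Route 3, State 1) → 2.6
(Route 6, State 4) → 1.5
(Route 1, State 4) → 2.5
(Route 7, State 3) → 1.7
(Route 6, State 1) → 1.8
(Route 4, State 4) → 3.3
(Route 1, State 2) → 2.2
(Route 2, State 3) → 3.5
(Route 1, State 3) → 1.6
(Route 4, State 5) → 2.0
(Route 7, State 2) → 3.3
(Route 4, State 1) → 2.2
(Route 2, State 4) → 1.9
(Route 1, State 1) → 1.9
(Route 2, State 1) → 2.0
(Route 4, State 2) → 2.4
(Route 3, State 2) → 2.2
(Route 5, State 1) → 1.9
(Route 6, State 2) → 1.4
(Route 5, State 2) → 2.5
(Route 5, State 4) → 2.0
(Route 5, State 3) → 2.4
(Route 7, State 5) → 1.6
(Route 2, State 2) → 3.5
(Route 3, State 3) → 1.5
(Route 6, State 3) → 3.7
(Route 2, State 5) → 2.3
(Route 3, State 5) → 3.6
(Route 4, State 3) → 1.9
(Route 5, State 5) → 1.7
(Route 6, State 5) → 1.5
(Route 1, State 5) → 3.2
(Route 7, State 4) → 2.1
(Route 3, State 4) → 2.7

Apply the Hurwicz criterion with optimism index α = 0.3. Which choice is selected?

Route 1: 0.3·3.2 + 0.7·1.6 = 2.08
Route 2: 0.3·3.5 + 0.7·1.9 = 2.38
Route 3: 0.3·3.6 + 0.7·1.5 = 2.13
Route 4: 0.3·3.3 + 0.7·1.9 = 2.32
Route 5: 0.3·2.5 + 0.7·1.7 = 1.94
Route 6: 0.3·3.7 + 0.7·1.4 = 2.09
Route 7: 0.3·3.3 + 0.7·1.6 = 2.11
Highest Hurwicz score = 2.38 → Route 2.

Route 2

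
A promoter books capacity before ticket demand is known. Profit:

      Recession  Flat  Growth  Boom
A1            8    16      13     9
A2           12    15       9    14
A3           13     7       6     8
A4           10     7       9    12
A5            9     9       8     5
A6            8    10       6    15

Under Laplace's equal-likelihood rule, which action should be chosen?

A2

Row averages: A1=11.5, A2=12.5, A3=8.5, A4=9.5, A5=7.75, A6=9.75
Highest average = 12.5 → A2.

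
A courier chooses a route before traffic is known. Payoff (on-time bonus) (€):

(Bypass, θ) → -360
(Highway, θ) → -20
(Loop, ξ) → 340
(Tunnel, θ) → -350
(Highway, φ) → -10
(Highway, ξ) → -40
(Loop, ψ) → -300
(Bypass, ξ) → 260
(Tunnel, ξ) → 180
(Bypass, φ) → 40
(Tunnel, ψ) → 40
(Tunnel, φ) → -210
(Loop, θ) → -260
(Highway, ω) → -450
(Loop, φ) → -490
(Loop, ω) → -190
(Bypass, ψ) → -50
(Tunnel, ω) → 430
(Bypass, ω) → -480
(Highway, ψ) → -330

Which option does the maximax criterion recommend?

Row maxima: Bypass=260, Tunnel=430, Highway=-10, Loop=340
Best best-case = 430 → Tunnel.

Tunnel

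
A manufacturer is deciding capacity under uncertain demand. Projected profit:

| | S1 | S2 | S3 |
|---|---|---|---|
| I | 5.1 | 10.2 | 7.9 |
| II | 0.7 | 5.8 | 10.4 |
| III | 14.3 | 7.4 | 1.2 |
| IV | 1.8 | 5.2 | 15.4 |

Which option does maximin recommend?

Row minima: I=5.1, II=0.7, III=1.2, IV=1.8
Best worst-case = 5.1 → I.

I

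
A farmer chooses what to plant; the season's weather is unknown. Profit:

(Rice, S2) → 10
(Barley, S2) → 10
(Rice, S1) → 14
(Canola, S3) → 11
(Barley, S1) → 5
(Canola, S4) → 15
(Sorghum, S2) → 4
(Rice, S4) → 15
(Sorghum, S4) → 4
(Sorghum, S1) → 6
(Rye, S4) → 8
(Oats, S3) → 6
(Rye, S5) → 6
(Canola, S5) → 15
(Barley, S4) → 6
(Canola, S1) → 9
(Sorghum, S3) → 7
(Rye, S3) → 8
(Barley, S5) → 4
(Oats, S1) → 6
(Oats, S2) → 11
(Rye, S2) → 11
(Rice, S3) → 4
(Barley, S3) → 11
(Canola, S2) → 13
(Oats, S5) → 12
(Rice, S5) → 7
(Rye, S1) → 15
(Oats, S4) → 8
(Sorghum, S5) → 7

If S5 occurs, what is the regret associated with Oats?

Best payoff under S5 is 15.
Regret = 15 − 12 = 3.

3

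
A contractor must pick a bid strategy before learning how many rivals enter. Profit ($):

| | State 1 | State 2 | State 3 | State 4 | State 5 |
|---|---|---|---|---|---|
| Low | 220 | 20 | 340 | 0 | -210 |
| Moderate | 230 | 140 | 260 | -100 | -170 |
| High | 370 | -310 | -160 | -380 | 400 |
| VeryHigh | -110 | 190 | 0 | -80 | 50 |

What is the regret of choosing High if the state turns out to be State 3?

500

Best payoff under State 3 is 340.
Regret = 340 − (-160) = 500.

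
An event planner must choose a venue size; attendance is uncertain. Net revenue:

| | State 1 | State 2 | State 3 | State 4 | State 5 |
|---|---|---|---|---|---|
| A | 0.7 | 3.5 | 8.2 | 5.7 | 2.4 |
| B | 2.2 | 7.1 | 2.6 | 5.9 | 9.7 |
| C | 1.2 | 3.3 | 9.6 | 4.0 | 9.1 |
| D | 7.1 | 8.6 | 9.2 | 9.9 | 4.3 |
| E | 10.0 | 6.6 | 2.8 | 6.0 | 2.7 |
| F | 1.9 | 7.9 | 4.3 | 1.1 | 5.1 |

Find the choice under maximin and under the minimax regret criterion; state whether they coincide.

maximin → D; minimax regret → D (agree)

Row minima: A=0.7, B=2.2, C=1.2, D=4.3, E=2.7, F=1.1
Best worst-case = 4.3 → D.
Column bests: State 1=10.0, State 2=8.6, State 3=9.6, State 4=9.9, State 5=9.7.
A regrets: 9.3, 5.1, 1.4, 4.2, 7.3 → max 9.3
B regrets: 7.8, 1.5, 7.0, 4.0, 0.0 → max 7.8
C regrets: 8.8, 5.3, 0.0, 5.9, 0.6 → max 8.8
D regrets: 2.9, 0.0, 0.4, 0.0, 5.4 → max 5.4
E regrets: 0.0, 2.0, 6.8, 3.9, 7.0 → max 7.0
F regrets: 8.1, 0.7, 5.3, 8.8, 4.6 → max 8.8
Smallest max regret = 5.4 → D.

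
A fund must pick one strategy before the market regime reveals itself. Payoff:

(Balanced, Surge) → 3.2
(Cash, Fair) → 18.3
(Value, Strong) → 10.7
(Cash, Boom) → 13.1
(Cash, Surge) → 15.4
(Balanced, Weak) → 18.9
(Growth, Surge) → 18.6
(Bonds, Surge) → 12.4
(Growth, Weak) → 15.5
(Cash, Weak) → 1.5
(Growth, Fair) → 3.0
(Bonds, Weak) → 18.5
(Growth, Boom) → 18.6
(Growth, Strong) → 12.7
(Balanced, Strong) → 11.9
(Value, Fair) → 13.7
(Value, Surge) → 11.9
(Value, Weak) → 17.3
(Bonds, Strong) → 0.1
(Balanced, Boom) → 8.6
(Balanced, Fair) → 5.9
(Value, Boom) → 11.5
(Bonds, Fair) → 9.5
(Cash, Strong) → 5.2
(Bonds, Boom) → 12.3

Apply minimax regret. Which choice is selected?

Column bests: Weak=18.9, Fair=18.3, Strong=12.7, Boom=18.6, Surge=18.6.
Cash regrets: 17.4, 0.0, 7.5, 5.5, 3.2 → max 17.4
Growth regrets: 3.4, 15.3, 0.0, 0.0, 0.0 → max 15.3
Bonds regrets: 0.4, 8.8, 12.6, 6.3, 6.2 → max 12.6
Value regrets: 1.6, 4.6, 2.0, 7.1, 6.7 → max 7.1
Balanced regrets: 0.0, 12.4, 0.8, 10.0, 15.4 → max 15.4
Smallest max regret = 7.1 → Value.

Value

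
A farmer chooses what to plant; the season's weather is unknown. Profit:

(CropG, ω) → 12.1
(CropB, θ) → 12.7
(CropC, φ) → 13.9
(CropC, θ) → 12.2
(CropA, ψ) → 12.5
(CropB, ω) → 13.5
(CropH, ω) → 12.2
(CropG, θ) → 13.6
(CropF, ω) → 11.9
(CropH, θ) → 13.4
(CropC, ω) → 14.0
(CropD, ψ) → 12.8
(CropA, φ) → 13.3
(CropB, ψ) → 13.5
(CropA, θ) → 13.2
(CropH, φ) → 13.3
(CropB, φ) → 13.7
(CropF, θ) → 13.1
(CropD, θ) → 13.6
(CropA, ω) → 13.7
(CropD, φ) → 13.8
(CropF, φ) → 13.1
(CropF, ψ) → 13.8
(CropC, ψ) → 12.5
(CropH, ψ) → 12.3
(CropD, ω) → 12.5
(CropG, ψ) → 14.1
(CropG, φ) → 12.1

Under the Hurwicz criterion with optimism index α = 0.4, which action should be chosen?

CropG: 0.4·14.1 + 0.6·12.1 = 12.9
CropF: 0.4·13.8 + 0.6·11.9 = 12.66
CropH: 0.4·13.4 + 0.6·12.2 = 12.68
CropB: 0.4·13.7 + 0.6·12.7 = 13.1
CropA: 0.4·13.7 + 0.6·12.5 = 12.98
CropC: 0.4·14.0 + 0.6·12.2 = 12.92
CropD: 0.4·13.8 + 0.6·12.5 = 13.02
Highest Hurwicz score = 13.1 → CropB.

CropB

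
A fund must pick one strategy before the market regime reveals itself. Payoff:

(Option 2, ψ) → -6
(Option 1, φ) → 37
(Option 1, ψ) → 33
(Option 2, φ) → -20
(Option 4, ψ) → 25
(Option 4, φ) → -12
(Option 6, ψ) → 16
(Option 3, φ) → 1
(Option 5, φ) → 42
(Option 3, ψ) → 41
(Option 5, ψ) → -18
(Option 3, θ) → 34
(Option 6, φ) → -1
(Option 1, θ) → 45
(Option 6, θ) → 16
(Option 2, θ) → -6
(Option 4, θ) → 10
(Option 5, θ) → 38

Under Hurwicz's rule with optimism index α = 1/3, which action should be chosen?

Option 1: 1/3·45 + 2/3·33 = 37
Option 2: 1/3·(-6) + 2/3·(-20) = -46/3
Option 3: 1/3·41 + 2/3·1 = 43/3
Option 4: 1/3·25 + 2/3·(-12) = 1/3
Option 5: 1/3·42 + 2/3·(-18) = 2
Option 6: 1/3·16 + 2/3·(-1) = 14/3
Highest Hurwicz score = 37 → Option 1.

Option 1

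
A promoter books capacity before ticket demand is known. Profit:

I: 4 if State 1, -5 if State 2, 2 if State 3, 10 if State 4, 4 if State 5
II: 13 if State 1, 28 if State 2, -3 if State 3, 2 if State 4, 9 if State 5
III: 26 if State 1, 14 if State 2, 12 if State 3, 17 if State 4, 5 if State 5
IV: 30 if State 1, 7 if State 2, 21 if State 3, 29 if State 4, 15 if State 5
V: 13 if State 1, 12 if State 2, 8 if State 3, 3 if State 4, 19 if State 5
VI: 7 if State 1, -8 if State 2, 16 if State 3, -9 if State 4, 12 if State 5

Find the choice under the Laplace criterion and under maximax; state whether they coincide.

laplace → IV; maximax → IV (agree)

Row averages: I=3, II=9.8, III=14.8, IV=20.4, V=11, VI=3.6
Highest average = 20.4 → IV.
Row maxima: I=10, II=28, III=26, IV=30, V=19, VI=16
Best best-case = 30 → IV.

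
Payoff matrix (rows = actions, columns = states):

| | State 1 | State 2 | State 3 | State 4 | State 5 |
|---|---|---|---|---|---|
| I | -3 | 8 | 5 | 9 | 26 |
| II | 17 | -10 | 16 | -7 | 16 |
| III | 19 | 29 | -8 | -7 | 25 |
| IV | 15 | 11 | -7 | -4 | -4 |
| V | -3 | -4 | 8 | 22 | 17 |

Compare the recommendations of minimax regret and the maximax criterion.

Column bests: State 1=19, State 2=29, State 3=16, State 4=22, State 5=26.
I regrets: 22, 21, 11, 13, 0 → max 22
II regrets: 2, 39, 0, 29, 10 → max 39
III regrets: 0, 0, 24, 29, 1 → max 29
IV regrets: 4, 18, 23, 26, 30 → max 30
V regrets: 22, 33, 8, 0, 9 → max 33
Smallest max regret = 22 → I.
Row maxima: I=26, II=17, III=29, IV=15, V=22
Best best-case = 29 → III.

minimax regret → I; maximax → III (disagree)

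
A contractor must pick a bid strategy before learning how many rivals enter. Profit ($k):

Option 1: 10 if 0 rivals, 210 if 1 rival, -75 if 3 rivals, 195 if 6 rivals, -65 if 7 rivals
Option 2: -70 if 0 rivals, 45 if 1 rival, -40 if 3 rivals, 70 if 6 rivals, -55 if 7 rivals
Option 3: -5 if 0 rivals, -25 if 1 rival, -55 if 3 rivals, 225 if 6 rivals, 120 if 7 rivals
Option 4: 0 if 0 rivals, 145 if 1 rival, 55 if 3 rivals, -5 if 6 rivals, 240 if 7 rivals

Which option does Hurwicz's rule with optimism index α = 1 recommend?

Option 4

Option 1: 1·210 + 0·(-75) = 210
Option 2: 1·70 + 0·(-70) = 70
Option 3: 1·225 + 0·(-55) = 225
Option 4: 1·240 + 0·(-5) = 240
Highest Hurwicz score = 240 → Option 4.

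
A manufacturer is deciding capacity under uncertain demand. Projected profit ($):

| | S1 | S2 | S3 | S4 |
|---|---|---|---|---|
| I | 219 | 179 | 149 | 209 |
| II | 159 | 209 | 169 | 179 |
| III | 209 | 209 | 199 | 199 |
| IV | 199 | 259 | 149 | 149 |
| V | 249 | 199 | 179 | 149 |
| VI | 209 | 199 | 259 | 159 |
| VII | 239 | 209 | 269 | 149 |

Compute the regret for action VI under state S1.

40

Best payoff under S1 is 249.
Regret = 249 − 209 = 40.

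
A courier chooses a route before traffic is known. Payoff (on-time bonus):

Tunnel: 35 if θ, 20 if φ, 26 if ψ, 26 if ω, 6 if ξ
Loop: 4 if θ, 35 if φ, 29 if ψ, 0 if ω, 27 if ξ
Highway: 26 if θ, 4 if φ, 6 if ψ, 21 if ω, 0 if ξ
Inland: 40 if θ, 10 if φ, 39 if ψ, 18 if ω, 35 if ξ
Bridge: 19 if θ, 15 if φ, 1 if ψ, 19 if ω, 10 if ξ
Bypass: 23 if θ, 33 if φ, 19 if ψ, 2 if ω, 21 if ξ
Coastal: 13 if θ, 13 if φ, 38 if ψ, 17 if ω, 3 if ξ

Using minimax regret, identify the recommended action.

Bypass

Column bests: θ=40, φ=35, ψ=39, ω=26, ξ=35.
Tunnel regrets: 5, 15, 13, 0, 29 → max 29
Loop regrets: 36, 0, 10, 26, 8 → max 36
Highway regrets: 14, 31, 33, 5, 35 → max 35
Inland regrets: 0, 25, 0, 8, 0 → max 25
Bridge regrets: 21, 20, 38, 7, 25 → max 38
Bypass regrets: 17, 2, 20, 24, 14 → max 24
Coastal regrets: 27, 22, 1, 9, 32 → max 32
Smallest max regret = 24 → Bypass.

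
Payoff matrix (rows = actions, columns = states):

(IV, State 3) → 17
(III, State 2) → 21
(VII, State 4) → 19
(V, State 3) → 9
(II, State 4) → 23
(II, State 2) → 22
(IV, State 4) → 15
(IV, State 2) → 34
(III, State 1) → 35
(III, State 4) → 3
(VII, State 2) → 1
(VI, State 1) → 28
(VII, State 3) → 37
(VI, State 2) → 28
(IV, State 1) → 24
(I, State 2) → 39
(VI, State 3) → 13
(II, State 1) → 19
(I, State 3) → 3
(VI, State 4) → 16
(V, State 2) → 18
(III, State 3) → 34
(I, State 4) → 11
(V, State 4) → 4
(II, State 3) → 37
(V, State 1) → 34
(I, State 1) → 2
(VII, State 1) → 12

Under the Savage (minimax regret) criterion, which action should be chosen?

II

Column bests: State 1=35, State 2=39, State 3=37, State 4=23.
I regrets: 33, 0, 34, 12 → max 34
II regrets: 16, 17, 0, 0 → max 17
III regrets: 0, 18, 3, 20 → max 20
IV regrets: 11, 5, 20, 8 → max 20
V regrets: 1, 21, 28, 19 → max 28
VI regrets: 7, 11, 24, 7 → max 24
VII regrets: 23, 38, 0, 4 → max 38
Smallest max regret = 17 → II.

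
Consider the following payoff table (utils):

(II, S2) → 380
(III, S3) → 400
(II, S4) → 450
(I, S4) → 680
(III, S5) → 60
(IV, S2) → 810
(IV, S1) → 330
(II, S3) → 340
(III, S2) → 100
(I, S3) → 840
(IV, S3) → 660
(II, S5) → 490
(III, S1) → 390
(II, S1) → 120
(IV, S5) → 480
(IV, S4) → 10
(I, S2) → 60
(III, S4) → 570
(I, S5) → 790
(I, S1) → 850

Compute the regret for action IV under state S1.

520

Best payoff under S1 is 850.
Regret = 850 − 330 = 520.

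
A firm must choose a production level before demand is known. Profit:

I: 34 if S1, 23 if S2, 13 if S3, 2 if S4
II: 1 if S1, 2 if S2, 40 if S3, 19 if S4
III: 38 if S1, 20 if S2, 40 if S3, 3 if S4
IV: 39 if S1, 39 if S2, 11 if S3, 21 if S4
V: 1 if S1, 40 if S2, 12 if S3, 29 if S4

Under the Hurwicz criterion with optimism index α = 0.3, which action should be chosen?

I: 0.3·34 + 0.7·2 = 11.6
II: 0.3·40 + 0.7·1 = 12.7
III: 0.3·40 + 0.7·3 = 14.1
IV: 0.3·39 + 0.7·11 = 19.4
V: 0.3·40 + 0.7·1 = 12.7
Highest Hurwicz score = 19.4 → IV.

IV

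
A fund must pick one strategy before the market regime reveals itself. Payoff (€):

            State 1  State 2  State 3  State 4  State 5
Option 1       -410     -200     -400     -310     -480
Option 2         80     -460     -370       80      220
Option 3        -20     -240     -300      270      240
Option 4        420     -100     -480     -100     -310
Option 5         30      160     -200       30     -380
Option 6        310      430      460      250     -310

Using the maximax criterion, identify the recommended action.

Option 6

Row maxima: Option 1=-200, Option 2=220, Option 3=270, Option 4=420, Option 5=160, Option 6=460
Best best-case = 460 → Option 6.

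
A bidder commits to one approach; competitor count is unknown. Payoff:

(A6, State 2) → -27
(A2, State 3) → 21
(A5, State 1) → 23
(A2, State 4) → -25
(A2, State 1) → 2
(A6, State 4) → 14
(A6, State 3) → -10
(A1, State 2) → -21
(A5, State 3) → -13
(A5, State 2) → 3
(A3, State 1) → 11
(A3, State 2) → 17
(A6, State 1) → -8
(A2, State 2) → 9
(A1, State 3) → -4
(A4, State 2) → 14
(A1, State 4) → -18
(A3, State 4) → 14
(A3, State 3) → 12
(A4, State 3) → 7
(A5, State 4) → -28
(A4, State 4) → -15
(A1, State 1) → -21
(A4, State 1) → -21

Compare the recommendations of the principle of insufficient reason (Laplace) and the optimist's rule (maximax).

Row averages: A1=-16, A2=1.75, A3=13.5, A4=-3.75, A5=-3.75, A6=-7.75
Highest average = 13.5 → A3.
Row maxima: A1=-4, A2=21, A3=17, A4=14, A5=23, A6=14
Best best-case = 23 → A5.

laplace → A3; maximax → A5 (disagree)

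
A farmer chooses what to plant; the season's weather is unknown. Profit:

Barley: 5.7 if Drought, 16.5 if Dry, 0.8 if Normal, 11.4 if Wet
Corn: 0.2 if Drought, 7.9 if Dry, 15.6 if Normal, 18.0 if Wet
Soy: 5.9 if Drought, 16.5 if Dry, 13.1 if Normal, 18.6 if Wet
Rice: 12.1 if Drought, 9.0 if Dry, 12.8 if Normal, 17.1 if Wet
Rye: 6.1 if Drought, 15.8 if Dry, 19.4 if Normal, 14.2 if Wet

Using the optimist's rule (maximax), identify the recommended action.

Rye

Row maxima: Barley=16.5, Corn=18.0, Soy=18.6, Rice=17.1, Rye=19.4
Best best-case = 19.4 → Rye.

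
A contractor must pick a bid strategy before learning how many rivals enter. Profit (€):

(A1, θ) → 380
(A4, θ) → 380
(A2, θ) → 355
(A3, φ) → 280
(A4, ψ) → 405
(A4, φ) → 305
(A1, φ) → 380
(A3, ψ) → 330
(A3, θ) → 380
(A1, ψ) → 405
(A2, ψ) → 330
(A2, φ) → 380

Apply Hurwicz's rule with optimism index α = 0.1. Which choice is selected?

A1

A1: 0.1·405 + 0.9·380 = 382.5
A2: 0.1·380 + 0.9·330 = 335
A3: 0.1·380 + 0.9·280 = 290
A4: 0.1·405 + 0.9·305 = 315
Highest Hurwicz score = 382.5 → A1.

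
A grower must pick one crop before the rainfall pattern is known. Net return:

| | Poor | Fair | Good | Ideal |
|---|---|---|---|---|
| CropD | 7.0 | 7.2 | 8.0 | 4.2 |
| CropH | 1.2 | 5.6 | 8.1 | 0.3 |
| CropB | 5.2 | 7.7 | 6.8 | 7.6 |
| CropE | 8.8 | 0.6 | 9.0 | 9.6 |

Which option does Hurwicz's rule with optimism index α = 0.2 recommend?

CropB

CropD: 0.2·8.0 + 0.8·4.2 = 4.96
CropH: 0.2·8.1 + 0.8·0.3 = 1.86
CropB: 0.2·7.7 + 0.8·5.2 = 5.7
CropE: 0.2·9.6 + 0.8·0.6 = 2.4
Highest Hurwicz score = 5.7 → CropB.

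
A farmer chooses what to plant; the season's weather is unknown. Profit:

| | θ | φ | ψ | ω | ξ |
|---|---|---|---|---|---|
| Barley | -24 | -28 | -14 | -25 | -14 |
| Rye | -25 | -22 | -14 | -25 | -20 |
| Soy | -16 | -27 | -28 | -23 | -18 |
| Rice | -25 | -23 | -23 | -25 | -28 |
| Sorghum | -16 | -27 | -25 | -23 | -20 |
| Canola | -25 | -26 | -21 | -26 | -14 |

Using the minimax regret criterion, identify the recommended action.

Barley

Column bests: θ=-16, φ=-22, ψ=-14, ω=-23, ξ=-14.
Barley regrets: 8, 6, 0, 2, 0 → max 8
Rye regrets: 9, 0, 0, 2, 6 → max 9
Soy regrets: 0, 5, 14, 0, 4 → max 14
Rice regrets: 9, 1, 9, 2, 14 → max 14
Sorghum regrets: 0, 5, 11, 0, 6 → max 11
Canola regrets: 9, 4, 7, 3, 0 → max 9
Smallest max regret = 8 → Barley.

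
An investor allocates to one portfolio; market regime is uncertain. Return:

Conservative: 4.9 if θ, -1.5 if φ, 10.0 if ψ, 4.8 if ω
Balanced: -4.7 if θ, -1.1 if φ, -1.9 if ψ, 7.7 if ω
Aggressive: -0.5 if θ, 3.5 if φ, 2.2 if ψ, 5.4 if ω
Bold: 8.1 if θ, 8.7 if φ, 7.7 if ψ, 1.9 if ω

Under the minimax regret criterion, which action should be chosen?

Bold

Column bests: θ=8.1, φ=8.7, ψ=10.0, ω=7.7.
Conservative regrets: 3.2, 10.2, 0.0, 2.9 → max 10.2
Balanced regrets: 12.8, 9.8, 11.9, 0.0 → max 12.8
Aggressive regrets: 8.6, 5.2, 7.8, 2.3 → max 8.6
Bold regrets: 0.0, 0.0, 2.3, 5.8 → max 5.8
Smallest max regret = 5.8 → Bold.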